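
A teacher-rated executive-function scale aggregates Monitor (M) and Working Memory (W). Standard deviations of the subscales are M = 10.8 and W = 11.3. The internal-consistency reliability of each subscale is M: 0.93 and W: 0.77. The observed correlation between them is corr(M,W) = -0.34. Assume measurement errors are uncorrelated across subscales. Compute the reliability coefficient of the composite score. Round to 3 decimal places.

Var(M+W) = 10.8² + 11.3² + 2·[10.8·11.3·(-0.34)] = 244.33 − 82.9872 = 161.343.
Because errors are independent across components, Cov(Tᵢ,Tⱼ) = Cov(Xᵢ,Xⱼ); the off-diagonal part of the true-score variance is the same as above.
True-score variance = [10.8²·0.93 + 11.3²·0.77] − 82.9872 = 206.797 − 82.9872 = 123.809.
Reliability = 123.809 / 161.343 = 0.767.

0.767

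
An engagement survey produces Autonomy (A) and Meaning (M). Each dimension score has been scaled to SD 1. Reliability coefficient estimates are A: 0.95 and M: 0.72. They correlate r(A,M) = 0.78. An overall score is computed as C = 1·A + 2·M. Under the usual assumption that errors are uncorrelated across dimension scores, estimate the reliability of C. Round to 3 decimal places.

Var(C) = 1 + 2² + 2·[2·0.78] = 5 + 3.12 = 8.12.
Because errors are independent across components, Cov(Tᵢ,Tⱼ) = Cov(Xᵢ,Xⱼ); the off-diagonal part of the true-score variance is the same as above.
True-score variance = [0.95 + 2²·0.72] + 3.12 = 3.83 + 3.12 = 6.95.
Reliability = 6.95 / 8.12 = 0.856.

0.856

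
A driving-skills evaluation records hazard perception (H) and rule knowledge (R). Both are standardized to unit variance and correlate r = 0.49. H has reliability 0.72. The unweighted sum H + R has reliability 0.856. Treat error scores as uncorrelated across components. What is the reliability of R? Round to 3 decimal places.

Var(H+R) = 2 + 2·0.49 = 2.980.
True-score variance = ρ_H + ρ_R + 2·0.49, so 0.856 = (0.72 + ρ_R + 0.98) / 2.980.
ρ_R = 0.856·2.980 − 0.72 − 0.98 = 0.851.

0.851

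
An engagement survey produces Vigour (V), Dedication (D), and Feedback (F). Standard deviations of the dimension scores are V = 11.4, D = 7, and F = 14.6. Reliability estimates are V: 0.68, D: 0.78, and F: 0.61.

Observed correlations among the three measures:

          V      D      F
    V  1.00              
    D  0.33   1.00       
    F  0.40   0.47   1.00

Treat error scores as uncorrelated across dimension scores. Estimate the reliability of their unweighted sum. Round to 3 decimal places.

0.799

Var(V+D+F) = 11.4² + 7² + 14.6² + 2·[11.4·7·0.33 + 11.4·14.6·0.40 + 7·14.6·0.47] = 392.12 + 281.888 = 674.008.
Because errors are independent across components, Cov(Tᵢ,Tⱼ) = Cov(Xᵢ,Xⱼ); the off-diagonal part of the true-score variance is the same as above.
True-score variance = [11.4²·0.68 + 7²·0.78 + 14.6²·0.61] + 281.888 = 256.62 + 281.888 = 538.508.
Reliability = 538.508 / 674.008 = 0.799.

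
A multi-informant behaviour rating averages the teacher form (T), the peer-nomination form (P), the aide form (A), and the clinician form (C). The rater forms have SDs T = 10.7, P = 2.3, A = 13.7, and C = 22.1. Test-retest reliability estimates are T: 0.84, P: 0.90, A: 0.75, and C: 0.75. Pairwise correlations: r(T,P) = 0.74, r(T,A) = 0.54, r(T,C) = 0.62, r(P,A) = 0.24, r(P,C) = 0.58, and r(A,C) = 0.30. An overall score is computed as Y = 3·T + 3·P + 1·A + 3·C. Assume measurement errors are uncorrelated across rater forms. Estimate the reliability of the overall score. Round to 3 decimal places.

0.871

Var(Y) = 3²·10.7² + 3²·2.3² + 13.7² + 3²·22.1² + 2·[9·10.7·2.3·0.74 + 3·10.7·13.7·0.54 + 9·10.7·22.1·0.62 + 3·2.3·13.7·0.24 + 9·2.3·22.1·0.58 + 3·13.7·22.1·0.30] = 5661.4 + 4562.79 = 10224.2.
Under uncorrelated errors the observed covariances equal the true-score covariances, so only the own-variance terms attenuate.
True-score variance = [3²·10.7²·0.84 + 3²·2.3²·0.90 + 13.7²·0.75 + 3²·22.1²·0.75] + 4562.79 = 4345.93 + 4562.79 = 8908.72.
Reliability = 8908.72 / 10224.2 = 0.871.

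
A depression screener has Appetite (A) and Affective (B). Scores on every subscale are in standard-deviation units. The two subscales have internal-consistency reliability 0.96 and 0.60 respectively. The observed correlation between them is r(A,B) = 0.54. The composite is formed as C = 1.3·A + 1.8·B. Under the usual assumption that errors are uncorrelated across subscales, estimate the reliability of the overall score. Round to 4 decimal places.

Var(C) = 1.3² + 1.8² + 2·[2.34·0.54] = 4.93 + 2.5272 = 7.4572.
With uncorrelated errors the cross-covariances are all true-score covariance, so they carry over unchanged; only the diagonal terms shrink to ρᵢσᵢ².
True-score variance = [1.3²·0.96 + 1.8²·0.60] + 2.5272 = 3.5664 + 2.5272 = 6.0936.
Reliability = 6.0936 / 7.4572 = 0.8171.

0.8171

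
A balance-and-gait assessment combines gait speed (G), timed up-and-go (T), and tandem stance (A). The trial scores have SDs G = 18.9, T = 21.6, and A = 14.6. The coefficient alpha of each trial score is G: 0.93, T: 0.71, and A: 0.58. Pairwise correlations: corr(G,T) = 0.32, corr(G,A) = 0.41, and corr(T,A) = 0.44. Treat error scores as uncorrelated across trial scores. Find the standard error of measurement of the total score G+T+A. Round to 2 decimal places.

15.81

Var(total) = 1036.93 + 765.061 = 1801.99.
True-score variance = 787.096 + 765.061 = 1552.16, so reliability = 0.8614.
Error variance = 1801.99 − 1552.16 = 249.834; SEM = √249.834 = 15.81.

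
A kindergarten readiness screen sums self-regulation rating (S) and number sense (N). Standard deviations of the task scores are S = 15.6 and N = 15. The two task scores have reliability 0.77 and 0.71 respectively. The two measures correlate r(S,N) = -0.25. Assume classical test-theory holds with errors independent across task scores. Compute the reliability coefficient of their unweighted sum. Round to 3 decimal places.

Var(S+N) = 15.6² + 15² + 2·[15.6·15·(-0.25)] = 468.36 − 117 = 351.36.
Under uncorrelated errors the observed covariances equal the true-score covariances, so only the own-variance terms attenuate.
True-score variance = [15.6²·0.77 + 15²·0.71] − 117 = 347.137 − 117 = 230.137.
Reliability = 230.137 / 351.36 = 0.655.

0.655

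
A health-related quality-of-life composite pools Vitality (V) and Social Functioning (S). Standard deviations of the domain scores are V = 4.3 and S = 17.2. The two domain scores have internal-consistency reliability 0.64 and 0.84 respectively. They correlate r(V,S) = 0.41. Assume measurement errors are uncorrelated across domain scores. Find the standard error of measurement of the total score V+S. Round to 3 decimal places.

Var(total) = 314.33 + 60.6472 = 374.977.
True-score variance = 260.339 + 60.6472 = 320.986, so reliability = 0.8560.
Error variance = 374.977 − 320.986 = 53.9908; SEM = √53.9908 = 7.348.

7.348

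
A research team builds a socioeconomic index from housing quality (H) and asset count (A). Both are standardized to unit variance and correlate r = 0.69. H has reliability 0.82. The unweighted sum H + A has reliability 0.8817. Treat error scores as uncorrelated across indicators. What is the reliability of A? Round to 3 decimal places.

Var(H+A) = 2 + 2·0.69 = 3.380.
True-score variance = ρ_H + ρ_A + 2·0.69, so 0.8817 = (0.82 + ρ_A + 1.38) / 3.380.
ρ_A = 0.8817·3.380 − 0.82 − 1.38 = 0.780.

0.780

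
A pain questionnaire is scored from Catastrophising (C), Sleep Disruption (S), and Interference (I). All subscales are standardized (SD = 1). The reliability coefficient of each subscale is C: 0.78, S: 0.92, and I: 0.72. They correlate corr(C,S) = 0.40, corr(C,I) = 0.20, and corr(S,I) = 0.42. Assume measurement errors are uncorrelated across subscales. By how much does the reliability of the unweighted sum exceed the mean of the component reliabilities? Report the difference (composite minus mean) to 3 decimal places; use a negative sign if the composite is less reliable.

0.078

Var(sum) = 3 + 2.04 = 5.04; true-score variance = 2.42 + 2.04 = 4.46; composite reliability = 0.8849.
Mean component reliability = 0.8067.
Difference = 0.8849 − 0.8067 = 0.078.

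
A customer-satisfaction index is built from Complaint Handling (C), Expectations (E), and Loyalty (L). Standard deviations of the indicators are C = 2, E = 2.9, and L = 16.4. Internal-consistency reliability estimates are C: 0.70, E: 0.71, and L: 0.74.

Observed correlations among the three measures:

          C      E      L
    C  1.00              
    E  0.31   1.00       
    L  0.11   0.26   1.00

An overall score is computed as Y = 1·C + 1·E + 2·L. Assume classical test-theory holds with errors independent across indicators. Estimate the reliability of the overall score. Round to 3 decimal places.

0.755

Var(Y) = 2² + 2.9² + 2²·16.4² + 2·[2·2.9·0.31 + 2·2·16.4·0.11 + 2·2.9·16.4·0.26] = 1088.25 + 67.4904 = 1155.74.
Because errors are independent across components, Cov(Tᵢ,Tⱼ) = Cov(Xᵢ,Xⱼ); the off-diagonal part of the true-score variance is the same as above.
True-score variance = [2²·0.70 + 2.9²·0.71 + 2²·16.4²·0.74] + 67.4904 = 804.893 + 67.4904 = 872.383.
Reliability = 872.383 / 1155.74 = 0.755.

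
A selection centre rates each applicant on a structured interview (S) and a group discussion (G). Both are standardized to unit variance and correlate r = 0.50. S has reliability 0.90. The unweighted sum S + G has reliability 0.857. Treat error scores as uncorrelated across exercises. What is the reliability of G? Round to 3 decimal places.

0.671

Var(S+G) = 2 + 2·0.50 = 3.000.
True-score variance = ρ_S + ρ_G + 2·0.50, so 0.857 = (0.90 + ρ_G + 1.00) / 3.000.
ρ_G = 0.857·3.000 − 0.90 − 1.00 = 0.671.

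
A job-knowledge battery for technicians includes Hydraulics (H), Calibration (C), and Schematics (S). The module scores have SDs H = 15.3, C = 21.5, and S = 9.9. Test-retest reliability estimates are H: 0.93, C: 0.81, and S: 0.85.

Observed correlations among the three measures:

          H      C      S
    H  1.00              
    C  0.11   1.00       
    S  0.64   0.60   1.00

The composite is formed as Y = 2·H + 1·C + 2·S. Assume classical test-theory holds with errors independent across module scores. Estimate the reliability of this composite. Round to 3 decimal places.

Var(Y) = 2²·15.3² + 21.5² + 2²·9.9² + 2·[2·15.3·21.5·0.11 + 4·15.3·9.9·0.64 + 2·21.5·9.9·0.60] = 1790.65 + 1431.1 = 3221.75.
Because errors are independent across components, Cov(Tᵢ,Tⱼ) = Cov(Xᵢ,Xⱼ); the off-diagonal part of the true-score variance is the same as above.
True-score variance = [2²·15.3²·0.93 + 21.5²·0.81 + 2²·9.9²·0.85] + 1431.1 = 1578.47 + 1431.1 = 3009.58.
Reliability = 3009.58 / 3221.75 = 0.934.

0.934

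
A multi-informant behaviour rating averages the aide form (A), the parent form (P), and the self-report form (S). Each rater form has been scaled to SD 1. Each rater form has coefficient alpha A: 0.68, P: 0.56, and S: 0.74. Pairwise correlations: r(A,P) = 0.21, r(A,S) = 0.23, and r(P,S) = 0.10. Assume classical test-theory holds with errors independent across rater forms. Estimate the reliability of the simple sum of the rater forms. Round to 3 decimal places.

0.750

Var(A+P+S) = 3 + 2·[0.21 + 0.23 + 0.10] = 3 + 1.08 = 4.08.
With uncorrelated errors the cross-covariances are all true-score covariance, so they carry over unchanged; only the diagonal terms shrink to ρᵢσᵢ².
True-score variance = [0.68 + 0.56 + 0.74] + 1.08 = 1.98 + 1.08 = 3.06.
Reliability = 3.06 / 4.08 = 0.750.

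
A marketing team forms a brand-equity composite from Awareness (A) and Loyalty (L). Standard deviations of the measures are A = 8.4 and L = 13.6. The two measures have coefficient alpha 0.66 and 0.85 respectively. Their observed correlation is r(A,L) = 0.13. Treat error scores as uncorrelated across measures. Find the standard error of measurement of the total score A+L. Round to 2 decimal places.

Var(total) = 255.52 + 29.7024 = 285.222.
True-score variance = 203.786 + 29.7024 = 233.488, so reliability = 0.8186.
Error variance = 285.222 − 233.488 = 51.7344; SEM = √51.7344 = 7.19.

7.19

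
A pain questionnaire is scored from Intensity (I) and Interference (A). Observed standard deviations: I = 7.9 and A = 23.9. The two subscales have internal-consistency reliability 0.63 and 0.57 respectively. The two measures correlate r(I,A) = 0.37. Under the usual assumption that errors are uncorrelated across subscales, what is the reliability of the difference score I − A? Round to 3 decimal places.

0.456

Var(I−A) = 7.9² + 23.9² − 2·7.9·23.9·0.37 = 633.62 − 139.719 = 493.901.
Because errors are independent across components, Cov(Tᵢ,Tⱼ) = Cov(Xᵢ,Xⱼ); the off-diagonal part of the true-score variance is the same as above.
True-score variance = [7.9²·0.63 + 23.9²·0.57] − 139.719 = 364.908 − 139.719 = 225.189.
Reliability = 225.189 / 493.901 = 0.456.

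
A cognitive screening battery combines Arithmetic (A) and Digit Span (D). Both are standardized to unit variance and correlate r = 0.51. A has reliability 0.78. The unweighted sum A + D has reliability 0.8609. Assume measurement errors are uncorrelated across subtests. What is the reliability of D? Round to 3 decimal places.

0.800

Var(A+D) = 2 + 2·0.51 = 3.020.
True-score variance = ρ_A + ρ_D + 2·0.51, so 0.8609 = (0.78 + ρ_D + 1.02) / 3.020.
ρ_D = 0.8609·3.020 − 0.78 − 1.02 = 0.800.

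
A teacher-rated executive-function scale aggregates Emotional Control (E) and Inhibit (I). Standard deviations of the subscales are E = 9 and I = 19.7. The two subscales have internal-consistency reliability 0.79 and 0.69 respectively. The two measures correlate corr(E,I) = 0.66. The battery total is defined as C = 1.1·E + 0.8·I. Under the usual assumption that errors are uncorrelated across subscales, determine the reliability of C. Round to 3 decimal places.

0.823

Var(C) = 1.1²·9² + 0.8²·19.7² + 2·[0.88·9·19.7·0.66] = 346.388 + 205.952 = 552.339.
Because errors are independent across components, Cov(Tᵢ,Tⱼ) = Cov(Xᵢ,Xⱼ); the off-diagonal part of the true-score variance is the same as above.
True-score variance = [1.1²·9²·0.79 + 0.8²·19.7²·0.69] + 205.952 = 248.808 + 205.952 = 454.76.
Reliability = 454.76 / 552.339 = 0.823.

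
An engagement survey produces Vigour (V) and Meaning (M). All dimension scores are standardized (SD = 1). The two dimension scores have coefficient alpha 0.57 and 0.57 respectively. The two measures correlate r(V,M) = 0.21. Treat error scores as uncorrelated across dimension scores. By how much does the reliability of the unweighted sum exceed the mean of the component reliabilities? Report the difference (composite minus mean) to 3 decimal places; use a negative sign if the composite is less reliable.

Var(sum) = 2 + 0.42 = 2.42; true-score variance = 1.14 + 0.42 = 1.56; composite reliability = 0.6446.
Mean component reliability = 0.5700.
Difference = 0.6446 − 0.5700 = 0.075.

0.075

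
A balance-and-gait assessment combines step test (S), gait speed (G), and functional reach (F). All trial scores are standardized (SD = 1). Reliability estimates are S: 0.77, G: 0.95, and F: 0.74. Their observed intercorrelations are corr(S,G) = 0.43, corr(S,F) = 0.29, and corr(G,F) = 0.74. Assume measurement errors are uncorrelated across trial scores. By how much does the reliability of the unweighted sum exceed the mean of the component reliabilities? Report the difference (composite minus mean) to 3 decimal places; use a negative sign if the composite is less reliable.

0.089

Var(sum) = 3 + 2.92 = 5.92; true-score variance = 2.46 + 2.92 = 5.38; composite reliability = 0.9088.
Mean component reliability = 0.8200.
Difference = 0.9088 − 0.8200 = 0.089.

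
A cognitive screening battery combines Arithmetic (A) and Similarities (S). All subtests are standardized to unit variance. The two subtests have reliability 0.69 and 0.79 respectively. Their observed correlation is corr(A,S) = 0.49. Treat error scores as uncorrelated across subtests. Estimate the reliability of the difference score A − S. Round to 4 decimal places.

0.4902

Var(A−S) = 1 + 1 − 2·0.49 = 2 − 0.98 = 1.02.
Because errors are independent across components, Cov(Tᵢ,Tⱼ) = Cov(Xᵢ,Xⱼ); the off-diagonal part of the true-score variance is the same as above.
True-score variance = [0.69 + 0.79] − 0.98 = 1.48 − 0.98 = 0.5.
Reliability = 0.5 / 1.02 = 0.4902.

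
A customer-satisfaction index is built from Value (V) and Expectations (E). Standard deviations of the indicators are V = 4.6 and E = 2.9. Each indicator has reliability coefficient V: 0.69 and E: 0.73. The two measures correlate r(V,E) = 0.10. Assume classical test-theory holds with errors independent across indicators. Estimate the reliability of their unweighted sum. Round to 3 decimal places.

0.726

Var(V+E) = 4.6² + 2.9² + 2·[4.6·2.9·0.10] = 29.57 + 2.668 = 32.238.
Because errors are independent across components, Cov(Tᵢ,Tⱼ) = Cov(Xᵢ,Xⱼ); the off-diagonal part of the true-score variance is the same as above.
True-score variance = [4.6²·0.69 + 2.9²·0.73] + 2.668 = 20.7397 + 2.668 = 23.4077.
Reliability = 23.4077 / 32.238 = 0.726.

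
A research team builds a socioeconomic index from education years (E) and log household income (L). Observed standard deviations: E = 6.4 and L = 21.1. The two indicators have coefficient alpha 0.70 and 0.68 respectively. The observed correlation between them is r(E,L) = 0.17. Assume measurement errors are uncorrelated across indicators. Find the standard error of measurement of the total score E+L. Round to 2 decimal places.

12.44

Var(total) = 486.17 + 45.9136 = 532.084.
True-score variance = 331.415 + 45.9136 = 377.328, so reliability = 0.7092.
Error variance = 532.084 − 377.328 = 154.755; SEM = √154.755 = 12.44.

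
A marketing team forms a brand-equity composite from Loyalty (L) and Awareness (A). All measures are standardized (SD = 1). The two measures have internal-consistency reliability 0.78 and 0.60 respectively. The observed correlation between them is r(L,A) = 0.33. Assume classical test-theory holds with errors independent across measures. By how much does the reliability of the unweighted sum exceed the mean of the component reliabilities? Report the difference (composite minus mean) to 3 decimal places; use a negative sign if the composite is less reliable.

Var(sum) = 2 + 0.66 = 2.66; true-score variance = 1.38 + 0.66 = 2.04; composite reliability = 0.7669.
Mean component reliability = 0.6900.
Difference = 0.7669 − 0.6900 = 0.077.

0.077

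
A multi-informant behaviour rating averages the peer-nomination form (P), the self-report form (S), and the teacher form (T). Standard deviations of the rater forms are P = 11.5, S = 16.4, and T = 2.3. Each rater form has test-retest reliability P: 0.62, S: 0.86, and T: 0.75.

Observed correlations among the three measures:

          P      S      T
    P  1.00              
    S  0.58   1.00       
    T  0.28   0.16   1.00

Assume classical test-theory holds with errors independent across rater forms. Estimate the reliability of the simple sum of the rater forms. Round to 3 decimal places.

0.863

Var(P+S+T) = 11.5² + 16.4² + 2.3² + 2·[11.5·16.4·0.58 + 11.5·2.3·0.28 + 16.4·2.3·0.16] = 406.5 + 245.658 = 652.158.
With uncorrelated errors the cross-covariances are all true-score covariance, so they carry over unchanged; only the diagonal terms shrink to ρᵢσᵢ².
True-score variance = [11.5²·0.62 + 16.4²·0.86 + 2.3²·0.75] + 245.658 = 317.268 + 245.658 = 562.926.
Reliability = 562.926 / 652.158 = 0.863.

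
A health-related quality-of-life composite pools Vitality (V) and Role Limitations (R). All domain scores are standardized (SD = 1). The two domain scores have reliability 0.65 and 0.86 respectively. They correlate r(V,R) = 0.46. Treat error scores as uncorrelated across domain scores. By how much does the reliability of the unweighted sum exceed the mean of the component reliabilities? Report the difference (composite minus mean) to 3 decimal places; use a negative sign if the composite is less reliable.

0.077

Var(sum) = 2 + 0.92 = 2.92; true-score variance = 1.51 + 0.92 = 2.43; composite reliability = 0.8322.
Mean component reliability = 0.7550.
Difference = 0.8322 − 0.7550 = 0.077.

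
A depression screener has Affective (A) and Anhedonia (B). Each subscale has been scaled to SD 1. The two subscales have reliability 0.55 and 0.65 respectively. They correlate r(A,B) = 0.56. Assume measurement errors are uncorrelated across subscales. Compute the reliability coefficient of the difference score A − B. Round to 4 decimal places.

0.0909

Var(A−B) = 1 + 1 − 2·0.56 = 2 − 1.12 = 0.88.
With uncorrelated errors the cross-covariances are all true-score covariance, so they carry over unchanged; only the diagonal terms shrink to ρᵢσᵢ².
True-score variance = [0.55 + 0.65] − 1.12 = 1.2 − 1.12 = 0.08.
Reliability = 0.08 / 0.88 = 0.0909.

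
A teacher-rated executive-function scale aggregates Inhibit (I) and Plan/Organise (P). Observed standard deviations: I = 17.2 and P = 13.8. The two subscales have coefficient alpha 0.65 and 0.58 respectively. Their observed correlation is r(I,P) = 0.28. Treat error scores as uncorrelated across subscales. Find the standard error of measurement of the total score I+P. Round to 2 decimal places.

13.55

Var(total) = 486.28 + 132.922 = 619.202.
True-score variance = 302.751 + 132.922 = 435.673, so reliability = 0.7036.
Error variance = 619.202 − 435.673 = 183.529; SEM = √183.529 = 13.55.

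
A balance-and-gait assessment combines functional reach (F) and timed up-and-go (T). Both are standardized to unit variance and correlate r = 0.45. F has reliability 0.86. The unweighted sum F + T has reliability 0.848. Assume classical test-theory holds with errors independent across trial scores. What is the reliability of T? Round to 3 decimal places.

Var(F+T) = 2 + 2·0.45 = 2.900.
True-score variance = ρ_F + ρ_T + 2·0.45, so 0.848 = (0.86 + ρ_T + 0.90) / 2.900.
ρ_T = 0.848·2.900 − 0.86 − 0.90 = 0.699.

0.699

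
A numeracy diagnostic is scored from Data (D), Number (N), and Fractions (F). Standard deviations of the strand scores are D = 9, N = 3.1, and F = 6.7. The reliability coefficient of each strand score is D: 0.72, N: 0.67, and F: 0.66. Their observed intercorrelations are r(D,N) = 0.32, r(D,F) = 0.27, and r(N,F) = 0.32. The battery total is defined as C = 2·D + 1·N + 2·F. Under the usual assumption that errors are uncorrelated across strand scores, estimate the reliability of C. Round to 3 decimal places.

Var(C) = 2²·9² + 3.1² + 2²·6.7² + 2·[2·9·3.1·0.32 + 4·9·6.7·0.27 + 2·3.1·6.7·0.32] = 513.17 + 192.546 = 705.716.
With uncorrelated errors the cross-covariances are all true-score covariance, so they carry over unchanged; only the diagonal terms shrink to ρᵢσᵢ².
True-score variance = [2²·9²·0.72 + 3.1²·0.67 + 2²·6.7²·0.66] + 192.546 = 358.228 + 192.546 = 550.774.
Reliability = 550.774 / 705.716 = 0.780.

0.780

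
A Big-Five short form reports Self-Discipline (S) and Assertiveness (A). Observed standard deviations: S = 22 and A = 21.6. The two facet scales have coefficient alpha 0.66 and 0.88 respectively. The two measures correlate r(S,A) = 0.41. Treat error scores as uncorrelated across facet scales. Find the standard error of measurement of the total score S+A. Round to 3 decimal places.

Var(total) = 950.56 + 389.664 = 1340.22.
True-score variance = 730.013 + 389.664 = 1119.68, so reliability = 0.8354.
Error variance = 1340.22 − 1119.68 = 220.547; SEM = √220.547 = 14.851.

14.851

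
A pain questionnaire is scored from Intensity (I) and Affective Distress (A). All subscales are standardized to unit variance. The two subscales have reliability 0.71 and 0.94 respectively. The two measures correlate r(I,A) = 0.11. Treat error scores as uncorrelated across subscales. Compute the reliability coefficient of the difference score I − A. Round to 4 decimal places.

Var(I−A) = 1 + 1 − 2·0.11 = 2 − 0.22 = 1.78.
With uncorrelated errors the cross-covariances are all true-score covariance, so they carry over unchanged; only the diagonal terms shrink to ρᵢσᵢ².
True-score variance = [0.71 + 0.94] − 0.22 = 1.65 − 0.22 = 1.43.
Reliability = 1.43 / 1.78 = 0.8034.

0.8034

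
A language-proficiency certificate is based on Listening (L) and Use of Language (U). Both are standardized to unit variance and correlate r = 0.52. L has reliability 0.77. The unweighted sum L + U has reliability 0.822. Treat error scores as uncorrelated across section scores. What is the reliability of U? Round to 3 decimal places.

Var(L+U) = 2 + 2·0.52 = 3.040.
True-score variance = ρ_L + ρ_U + 2·0.52, so 0.822 = (0.77 + ρ_U + 1.04) / 3.040.
ρ_U = 0.822·3.040 − 0.77 − 1.04 = 0.689.

0.689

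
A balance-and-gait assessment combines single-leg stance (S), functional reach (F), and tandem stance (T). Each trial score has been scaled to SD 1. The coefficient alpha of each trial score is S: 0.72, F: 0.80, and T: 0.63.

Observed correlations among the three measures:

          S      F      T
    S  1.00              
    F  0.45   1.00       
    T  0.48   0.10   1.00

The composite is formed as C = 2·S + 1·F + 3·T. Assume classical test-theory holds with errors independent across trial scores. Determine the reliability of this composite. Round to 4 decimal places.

0.7902

Var(C) = 2² + 1 + 3² + 2·[2·0.45 + 6·0.48 + 3·0.10] = 14 + 8.16 = 22.16.
Because errors are independent across components, Cov(Tᵢ,Tⱼ) = Cov(Xᵢ,Xⱼ); the off-diagonal part of the true-score variance is the same as above.
True-score variance = [2²·0.72 + 0.80 + 3²·0.63] + 8.16 = 9.35 + 8.16 = 17.51.
Reliability = 17.51 / 22.16 = 0.7902.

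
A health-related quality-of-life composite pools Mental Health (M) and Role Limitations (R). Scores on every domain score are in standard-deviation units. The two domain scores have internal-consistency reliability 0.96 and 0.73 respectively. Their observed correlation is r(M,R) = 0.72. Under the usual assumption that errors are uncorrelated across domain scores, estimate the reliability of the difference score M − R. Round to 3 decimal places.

Var(M−R) = 1 + 1 − 2·0.72 = 2 − 1.44 = 0.56.
With uncorrelated errors the cross-covariances are all true-score covariance, so they carry over unchanged; only the diagonal terms shrink to ρᵢσᵢ².
True-score variance = [0.96 + 0.73] − 1.44 = 1.69 − 1.44 = 0.25.
Reliability = 0.25 / 0.56 = 0.446.

0.446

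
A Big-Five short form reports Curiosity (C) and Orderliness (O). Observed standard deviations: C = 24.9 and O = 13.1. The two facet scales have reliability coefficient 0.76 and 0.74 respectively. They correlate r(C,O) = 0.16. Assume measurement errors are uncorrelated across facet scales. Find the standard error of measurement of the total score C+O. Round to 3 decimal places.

13.908

Var(total) = 791.62 + 104.381 = 896.001.
True-score variance = 598.199 + 104.381 = 702.58, so reliability = 0.7841.
Error variance = 896.001 − 702.58 = 193.421; SEM = √193.421 = 13.908.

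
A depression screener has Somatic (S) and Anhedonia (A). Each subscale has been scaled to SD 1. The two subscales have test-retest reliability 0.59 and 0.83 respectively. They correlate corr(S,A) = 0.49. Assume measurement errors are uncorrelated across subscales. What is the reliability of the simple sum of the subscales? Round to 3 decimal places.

0.805

Var(S+A) = 2 + 2·[0.49] = 2 + 0.98 = 2.98.
Under uncorrelated errors the observed covariances equal the true-score covariances, so only the own-variance terms attenuate.
True-score variance = [0.59 + 0.83] + 0.98 = 1.42 + 0.98 = 2.4.
Reliability = 2.4 / 2.98 = 0.805.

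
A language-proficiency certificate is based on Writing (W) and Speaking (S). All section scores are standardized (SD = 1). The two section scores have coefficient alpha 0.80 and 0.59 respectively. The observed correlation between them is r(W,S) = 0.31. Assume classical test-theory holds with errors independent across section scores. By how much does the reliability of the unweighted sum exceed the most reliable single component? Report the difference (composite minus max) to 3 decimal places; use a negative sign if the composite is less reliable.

Var(sum) = 2 + 0.62 = 2.62; true-score variance = 1.39 + 0.62 = 2.01; composite reliability = 0.7672.
Max component reliability = 0.8000.
Difference = 0.7672 − 0.8000 = -0.033.

-0.033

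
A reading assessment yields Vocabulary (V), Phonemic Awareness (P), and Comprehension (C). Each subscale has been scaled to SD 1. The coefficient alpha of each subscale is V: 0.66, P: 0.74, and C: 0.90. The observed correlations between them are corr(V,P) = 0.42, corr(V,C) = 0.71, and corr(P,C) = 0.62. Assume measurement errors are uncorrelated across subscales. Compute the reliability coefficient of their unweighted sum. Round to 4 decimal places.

0.8923

Var(V+P+C) = 3 + 2·[0.42 + 0.71 + 0.62] = 3 + 3.5 = 6.5.
With uncorrelated errors the cross-covariances are all true-score covariance, so they carry over unchanged; only the diagonal terms shrink to ρᵢσᵢ².
True-score variance = [0.66 + 0.74 + 0.90] + 3.5 = 2.3 + 3.5 = 5.8.
Reliability = 5.8 / 6.5 = 0.8923.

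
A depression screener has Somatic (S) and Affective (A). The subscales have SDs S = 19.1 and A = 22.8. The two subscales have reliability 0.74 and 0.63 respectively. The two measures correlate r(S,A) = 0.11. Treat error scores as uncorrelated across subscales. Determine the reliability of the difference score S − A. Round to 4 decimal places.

0.6359

Var(S−A) = 19.1² + 22.8² − 2·19.1·22.8·0.11 = 884.65 − 95.8056 = 788.844.
Under uncorrelated errors the observed covariances equal the true-score covariances, so only the own-variance terms attenuate.
True-score variance = [19.1²·0.74 + 22.8²·0.63] − 95.8056 = 597.459 − 95.8056 = 501.653.
Reliability = 501.653 / 788.844 = 0.6359.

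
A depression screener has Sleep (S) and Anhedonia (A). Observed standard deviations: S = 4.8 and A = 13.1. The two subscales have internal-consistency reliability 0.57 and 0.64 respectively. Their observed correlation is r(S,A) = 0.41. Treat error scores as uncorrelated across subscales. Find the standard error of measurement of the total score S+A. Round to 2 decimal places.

Var(total) = 194.65 + 51.5616 = 246.212.
True-score variance = 122.963 + 51.5616 = 174.525, so reliability = 0.7088.
Error variance = 246.212 − 174.525 = 71.6868; SEM = √71.6868 = 8.47.

8.47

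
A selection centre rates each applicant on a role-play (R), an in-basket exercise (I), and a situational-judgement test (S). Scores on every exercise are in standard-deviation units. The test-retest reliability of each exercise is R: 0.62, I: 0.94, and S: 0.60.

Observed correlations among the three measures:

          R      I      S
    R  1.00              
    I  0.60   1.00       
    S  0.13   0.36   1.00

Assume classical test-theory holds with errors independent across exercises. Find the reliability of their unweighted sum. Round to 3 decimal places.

Var(R+I+S) = 3 + 2·[0.60 + 0.13 + 0.36] = 3 + 2.18 = 5.18.
Under uncorrelated errors the observed covariances equal the true-score covariances, so only the own-variance terms attenuate.
True-score variance = [0.62 + 0.94 + 0.60] + 2.18 = 2.16 + 2.18 = 4.34.
Reliability = 4.34 / 5.18 = 0.838.

0.838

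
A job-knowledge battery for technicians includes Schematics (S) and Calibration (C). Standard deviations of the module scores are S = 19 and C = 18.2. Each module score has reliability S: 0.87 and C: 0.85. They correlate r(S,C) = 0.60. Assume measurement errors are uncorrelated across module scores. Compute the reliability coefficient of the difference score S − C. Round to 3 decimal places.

Var(S−C) = 19² + 18.2² − 2·19·18.2·0.60 = 692.24 − 414.96 = 277.28.
Because errors are independent across components, Cov(Tᵢ,Tⱼ) = Cov(Xᵢ,Xⱼ); the off-diagonal part of the true-score variance is the same as above.
True-score variance = [19²·0.87 + 18.2²·0.85] − 414.96 = 595.624 − 414.96 = 180.664.
Reliability = 180.664 / 277.28 = 0.652.

0.652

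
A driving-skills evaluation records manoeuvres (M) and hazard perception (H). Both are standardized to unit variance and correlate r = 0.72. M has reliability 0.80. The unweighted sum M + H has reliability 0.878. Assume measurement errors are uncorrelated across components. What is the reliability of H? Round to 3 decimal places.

0.780

Var(M+H) = 2 + 2·0.72 = 3.440.
True-score variance = ρ_M + ρ_H + 2·0.72, so 0.878 = (0.80 + ρ_H + 1.44) / 3.440.
ρ_H = 0.878·3.440 − 0.80 − 1.44 = 0.780.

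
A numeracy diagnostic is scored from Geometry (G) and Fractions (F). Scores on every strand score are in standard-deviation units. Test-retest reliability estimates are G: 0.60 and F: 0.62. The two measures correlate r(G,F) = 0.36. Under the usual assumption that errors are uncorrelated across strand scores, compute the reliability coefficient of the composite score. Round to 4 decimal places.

Var(G+F) = 2 + 2·[0.36] = 2 + 0.72 = 2.72.
Under uncorrelated errors the observed covariances equal the true-score covariances, so only the own-variance terms attenuate.
True-score variance = [0.60 + 0.62] + 0.72 = 1.22 + 0.72 = 1.94.
Reliability = 1.94 / 2.72 = 0.7132.

0.7132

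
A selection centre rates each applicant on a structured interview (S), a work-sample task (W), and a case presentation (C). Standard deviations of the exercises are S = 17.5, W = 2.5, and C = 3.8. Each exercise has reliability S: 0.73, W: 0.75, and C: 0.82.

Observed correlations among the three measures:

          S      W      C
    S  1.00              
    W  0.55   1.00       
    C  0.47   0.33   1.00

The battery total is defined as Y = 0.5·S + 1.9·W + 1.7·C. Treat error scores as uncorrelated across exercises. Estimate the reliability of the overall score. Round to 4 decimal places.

0.8699

Var(Y) = 0.5²·17.5² + 1.9²·2.5² + 1.7²·3.8² + 2·[0.95·17.5·2.5·0.55 + 0.85·17.5·3.8·0.47 + 3.23·2.5·3.8·0.33] = 140.857 + 119.104 = 259.961.
With uncorrelated errors the cross-covariances are all true-score covariance, so they carry over unchanged; only the diagonal terms shrink to ρᵢσᵢ².
True-score variance = [0.5²·17.5²·0.73 + 1.9²·2.5²·0.75 + 1.7²·3.8²·0.82] + 119.104 = 107.032 + 119.104 = 226.137.
Reliability = 226.137 / 259.961 = 0.8699.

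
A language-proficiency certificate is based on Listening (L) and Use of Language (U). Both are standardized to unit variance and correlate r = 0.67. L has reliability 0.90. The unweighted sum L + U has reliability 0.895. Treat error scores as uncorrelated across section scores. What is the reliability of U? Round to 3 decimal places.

Var(L+U) = 2 + 2·0.67 = 3.340.
True-score variance = ρ_L + ρ_U + 2·0.67, so 0.895 = (0.90 + ρ_U + 1.34) / 3.340.
ρ_U = 0.895·3.340 − 0.90 − 1.34 = 0.749.

0.749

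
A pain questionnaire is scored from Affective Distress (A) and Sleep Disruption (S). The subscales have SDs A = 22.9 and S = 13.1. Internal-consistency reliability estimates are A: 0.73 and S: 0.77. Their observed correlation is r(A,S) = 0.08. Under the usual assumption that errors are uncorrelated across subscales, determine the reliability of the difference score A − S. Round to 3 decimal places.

0.721

Var(A−S) = 22.9² + 13.1² − 2·22.9·13.1·0.08 = 696.02 − 47.9984 = 648.022.
With uncorrelated errors the cross-covariances are all true-score covariance, so they carry over unchanged; only the diagonal terms shrink to ρᵢσᵢ².
True-score variance = [22.9²·0.73 + 13.1²·0.77] − 47.9984 = 514.959 − 47.9984 = 466.961.
Reliability = 466.961 / 648.022 = 0.721.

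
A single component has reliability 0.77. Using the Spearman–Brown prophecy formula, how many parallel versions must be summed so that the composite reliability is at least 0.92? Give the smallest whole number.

4

k ≥ ρ*(1−ρ₁)/(ρ₁(1−ρ*)) = 0.92·0.23 / (0.77·0.08) = 3.435.
Smallest integer k = 4.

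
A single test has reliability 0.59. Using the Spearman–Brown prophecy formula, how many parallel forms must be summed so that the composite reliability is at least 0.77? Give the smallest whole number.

k ≥ ρ*(1−ρ₁)/(ρ₁(1−ρ*)) = 0.77·0.41 / (0.59·0.23) = 2.326.
Smallest integer k = 3.

3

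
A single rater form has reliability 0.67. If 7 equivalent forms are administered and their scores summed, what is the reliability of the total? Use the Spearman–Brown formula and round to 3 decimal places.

ρ_k = kρ / (1 + (k−1)ρ) = 7·0.67 / (1 + 6·0.67) = 4.690 / 5.020 = 0.934.

0.934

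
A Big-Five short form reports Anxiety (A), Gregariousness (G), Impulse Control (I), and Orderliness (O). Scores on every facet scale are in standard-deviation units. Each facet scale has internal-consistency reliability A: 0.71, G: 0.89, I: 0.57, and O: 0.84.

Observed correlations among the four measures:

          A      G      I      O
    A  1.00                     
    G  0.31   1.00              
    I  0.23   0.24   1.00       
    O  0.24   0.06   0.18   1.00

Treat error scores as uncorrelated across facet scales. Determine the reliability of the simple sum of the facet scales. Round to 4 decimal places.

Var(A+G+I+O) = 4 + 2·[0.31 + 0.23 + 0.24 + 0.24 + 0.06 + 0.18] = 4 + 2.52 = 6.52.
Because errors are independent across components, Cov(Tᵢ,Tⱼ) = Cov(Xᵢ,Xⱼ); the off-diagonal part of the true-score variance is the same as above.
True-score variance = [0.71 + 0.89 + 0.57 + 0.84] + 2.52 = 3.01 + 2.52 = 5.53.
Reliability = 5.53 / 6.52 = 0.8482.

0.8482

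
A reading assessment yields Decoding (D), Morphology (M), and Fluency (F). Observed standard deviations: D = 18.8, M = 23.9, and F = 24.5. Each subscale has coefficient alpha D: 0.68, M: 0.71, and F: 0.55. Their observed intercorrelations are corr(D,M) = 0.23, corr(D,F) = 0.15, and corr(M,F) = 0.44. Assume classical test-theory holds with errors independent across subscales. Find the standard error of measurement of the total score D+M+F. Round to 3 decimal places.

Var(total) = 1524.9 + 860.151 = 2385.05.
True-score variance = 976.036 + 860.151 = 1836.19, so reliability = 0.7699.
Error variance = 2385.05 − 1836.19 = 548.864; SEM = √548.864 = 23.428.

23.428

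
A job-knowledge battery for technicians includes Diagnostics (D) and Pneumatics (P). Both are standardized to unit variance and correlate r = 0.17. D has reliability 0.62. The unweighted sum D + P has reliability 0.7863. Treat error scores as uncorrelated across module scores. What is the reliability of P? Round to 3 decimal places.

Var(D+P) = 2 + 2·0.17 = 2.340.
True-score variance = ρ_D + ρ_P + 2·0.17, so 0.7863 = (0.62 + ρ_P + 0.34) / 2.340.
ρ_P = 0.7863·2.340 − 0.62 − 0.34 = 0.880.

0.880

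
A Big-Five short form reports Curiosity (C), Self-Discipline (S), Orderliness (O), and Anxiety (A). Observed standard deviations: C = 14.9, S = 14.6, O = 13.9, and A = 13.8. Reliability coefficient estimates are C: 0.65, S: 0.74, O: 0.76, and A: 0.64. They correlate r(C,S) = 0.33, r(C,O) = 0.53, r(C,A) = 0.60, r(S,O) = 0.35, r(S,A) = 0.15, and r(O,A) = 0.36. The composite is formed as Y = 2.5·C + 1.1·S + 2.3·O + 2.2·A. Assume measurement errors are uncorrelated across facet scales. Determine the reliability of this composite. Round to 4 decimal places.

0.8553

Var(Y) = 2.5²·14.9² + 1.1²·14.6² + 2.3²·13.9² + 2.2²·13.8² + 2·[2.75·14.9·14.6·0.33 + 5.75·14.9·13.9·0.53 + 5.5·14.9·13.8·0.60 + 2.53·14.6·13.9·0.35 + 2.42·14.6·13.8·0.15 + 5.06·13.9·13.8·0.36] = 3589.3 + 4218.78 = 7808.08.
Under uncorrelated errors the observed covariances equal the true-score covariances, so only the own-variance terms attenuate.
True-score variance = [2.5²·14.9²·0.65 + 1.1²·14.6²·0.74 + 2.3²·13.9²·0.76 + 2.2²·13.8²·0.64] + 4218.78 = 2459.47 + 4218.78 = 6678.25.
Reliability = 6678.25 / 7808.08 = 0.8553.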